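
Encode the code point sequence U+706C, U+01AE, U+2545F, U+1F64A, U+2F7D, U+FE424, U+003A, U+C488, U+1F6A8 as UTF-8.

U+706C: 3-byte form → E7 81 AC.
U+01AE: 2-byte form → C6 AE.
U+2545F: 4-byte form → F0 A5 91 9F.
U+1F64A: 4-byte form → F0 9F 99 8A.
U+2F7D: 3-byte form → E2 BD BD.
U+FE424: 4-byte form → F3 BE 90 A4.
U+003A: 1-byte form → 3A.
U+C488: 3-byte form → EC 92 88.
U+1F6A8: 4-byte form → F0 9F 9A A8.
Concatenated (28 bytes): E7 81 AC C6 AE F0 A5 91 9F F0 9F 99 8A E2 BD BD F3 BE 90 A4 3A EC 92 88 F0 9F 9A A8.

E7 81 AC C6 AE F0 A5 91 9F F0 9F 99 8A E2 BD BD F3 BE 90 A4 3A EC 92 88 F0 9F 9A A8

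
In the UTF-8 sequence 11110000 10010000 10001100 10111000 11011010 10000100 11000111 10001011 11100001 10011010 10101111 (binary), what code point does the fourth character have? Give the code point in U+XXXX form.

U+16AF

Offset 0: leading byte 0xF0 = 11110000 → 4-byte char #1 = F0 90 8C B8.
Offset 4: leading byte 0xDA = 11011010 → 2-byte char #2 = DA 84.
Offset 6: leading byte 0xC7 = 11000111 → 2-byte char #3 = C7 8B.
Offset 8: leading byte 0xE1 = 11100001 → 3-byte char #4 = E1 9A AF.
Leading byte 0xE1 = 11100001 matches 1110xxxx → 3-byte sequence.
Byte 1: 0xE1 = 11100001, payload 0001 (4 bits).
Byte 2: 0x9A = 10011010 (10xxxxxx ✓), payload 011010.
Byte 3: 0xAF = 10101111 (10xxxxxx ✓), payload 101111.
Concatenate: 0001011010101111 = 0x16AF (16 bits → U+16AF).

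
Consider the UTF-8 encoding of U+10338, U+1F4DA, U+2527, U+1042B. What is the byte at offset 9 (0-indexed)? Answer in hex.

0x94

U+10338 → 4-byte form F0 90 8C B8 at offsets 0–3.
U+1F4DA → 4-byte form F0 9F 93 9A at offsets 4–7.
U+2527 → 3-byte form E2 94 A7 at offsets 8–10.
Offset 9 falls in char 3's range; it's byte 2 of E2 94 A7 = 0x94.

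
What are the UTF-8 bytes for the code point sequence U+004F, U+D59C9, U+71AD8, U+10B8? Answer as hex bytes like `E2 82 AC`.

4F F3 95 A7 89 F1 B1 AB 98 E1 82 B8

U+004F: 1-byte form → 4F.
U+D59C9: 4-byte form → F3 95 A7 89.
U+71AD8: 4-byte form → F1 B1 AB 98.
U+10B8: 3-byte form → E1 82 B8.
Concatenated (12 bytes): 4F F3 95 A7 89 F1 B1 AB 98 E1 82 B8.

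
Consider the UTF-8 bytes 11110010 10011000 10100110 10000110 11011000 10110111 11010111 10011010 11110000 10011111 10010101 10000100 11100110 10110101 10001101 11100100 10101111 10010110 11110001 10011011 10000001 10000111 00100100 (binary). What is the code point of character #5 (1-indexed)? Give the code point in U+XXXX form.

Offset 0: leading byte 0xF2 = 11110010 → 4-byte char #1 = F2 98 A6 86.
Offset 4: leading byte 0xD8 = 11011000 → 2-byte char #2 = D8 B7.
Offset 6: leading byte 0xD7 = 11010111 → 2-byte char #3 = D7 9A.
Offset 8: leading byte 0xF0 = 11110000 → 4-byte char #4 = F0 9F 95 84.
Offset 12: leading byte 0xE6 = 11100110 → 3-byte char #5 = E6 B5 8D.
Leading byte 0xE6 = 11100110 matches 1110xxxx → 3-byte sequence.
Byte 1: 0xE6 = 11100110, payload 0110 (4 bits).
Byte 2: 0xB5 = 10110101 (10xxxxxx ✓), payload 110101.
Byte 3: 0x8D = 10001101 (10xxxxxx ✓), payload 001101.
Concatenate: 0110110101001101 = 0x6D4D (16 bits → U+6D4D).

U+6D4D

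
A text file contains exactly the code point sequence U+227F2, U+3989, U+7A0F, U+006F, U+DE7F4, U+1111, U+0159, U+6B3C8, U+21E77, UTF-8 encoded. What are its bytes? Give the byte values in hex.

F0 A2 9F B2 E3 A6 89 E7 A8 8F 6F F3 9E 9F B4 E1 84 91 C5 99 F1 AB 8F 88 F0 A1 B9 B7

U+227F2: 4-byte form → F0 A2 9F B2.
U+3989: 3-byte form → E3 A6 89.
U+7A0F: 3-byte form → E7 A8 8F.
U+006F: 1-byte form → 6F.
U+DE7F4: 4-byte form → F3 9E 9F B4.
U+1111: 3-byte form → E1 84 91.
U+0159: 2-byte form → C5 99.
U+6B3C8: 4-byte form → F1 AB 8F 88.
U+21E77: 4-byte form → F0 A1 B9 B7.
Concatenated (28 bytes): F0 A2 9F B2 E3 A6 89 E7 A8 8F 6F F3 9E 9F B4 E1 84 91 C5 99 F1 AB 8F 88 F0 A1 B9 B7.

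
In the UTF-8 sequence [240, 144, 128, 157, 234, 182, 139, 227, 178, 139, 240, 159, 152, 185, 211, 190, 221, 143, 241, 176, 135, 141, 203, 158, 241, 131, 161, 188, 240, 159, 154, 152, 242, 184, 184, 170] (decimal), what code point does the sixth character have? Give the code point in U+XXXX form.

Offset 0: leading byte 0xF0 = 11110000 → 4-byte char #1 = F0 90 80 9D.
Offset 4: leading byte 0xEA = 11101010 → 3-byte char #2 = EA B6 8B.
Offset 7: leading byte 0xE3 = 11100011 → 3-byte char #3 = E3 B2 8B.
Offset 10: leading byte 0xF0 = 11110000 → 4-byte char #4 = F0 9F 98 B9.
Offset 14: leading byte 0xD3 = 11010011 → 2-byte char #5 = D3 BE.
Offset 16: leading byte 0xDD = 11011101 → 2-byte char #6 = DD 8F.
Leading byte 0xDD = 11011101 matches 110xxxxx → 2-byte sequence.
Byte 1: 0xDD = 11011101, payload 11101 (5 bits).
Byte 2: 0x8F = 10001111 (10xxxxxx ✓), payload 001111.
Concatenate: 11101001111 = 0x74F (11 bits → U+074F).

U+074F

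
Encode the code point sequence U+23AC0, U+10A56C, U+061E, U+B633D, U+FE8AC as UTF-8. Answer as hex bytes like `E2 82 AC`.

U+23AC0: 4-byte form → F0 A3 AB 80.
U+10A56C: 4-byte form → F4 8A 95 AC.
U+061E: 2-byte form → D8 9E.
U+B633D: 4-byte form → F2 B6 8C BD.
U+FE8AC: 4-byte form → F3 BE A2 AC.
Concatenated (18 bytes): F0 A3 AB 80 F4 8A 95 AC D8 9E F2 B6 8C BD F3 BE A2 AC.

F0 A3 AB 80 F4 8A 95 AC D8 9E F2 B6 8C BD F3 BE A2 AC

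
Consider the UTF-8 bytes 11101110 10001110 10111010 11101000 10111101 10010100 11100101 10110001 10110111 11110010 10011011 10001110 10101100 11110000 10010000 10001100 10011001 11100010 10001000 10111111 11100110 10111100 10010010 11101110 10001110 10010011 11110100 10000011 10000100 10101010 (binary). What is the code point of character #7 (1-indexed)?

U+6F12

Offset 0: leading byte 0xEE = 11101110 → 3-byte char #1 = EE 8E BA.
Offset 3: leading byte 0xE8 = 11101000 → 3-byte char #2 = E8 BD 94.
Offset 6: leading byte 0xE5 = 11100101 → 3-byte char #3 = E5 B1 B7.
Offset 9: leading byte 0xF2 = 11110010 → 4-byte char #4 = F2 9B 8E AC.
Offset 13: leading byte 0xF0 = 11110000 → 4-byte char #5 = F0 90 8C 99.
Offset 17: leading byte 0xE2 = 11100010 → 3-byte char #6 = E2 88 BF.
Offset 20: leading byte 0xE6 = 11100110 → 3-byte char #7 = E6 BC 92.
Leading byte 0xE6 = 11100110 matches 1110xxxx → 3-byte sequence.
Byte 1: 0xE6 = 11100110, payload 0110 (4 bits).
Byte 2: 0xBC = 10111100 (10xxxxxx ✓), payload 111100.
Byte 3: 0x92 = 10010010 (10xxxxxx ✓), payload 010010.
Concatenate: 0110111100010010 = 0x6F12 (16 bits → U+6F12).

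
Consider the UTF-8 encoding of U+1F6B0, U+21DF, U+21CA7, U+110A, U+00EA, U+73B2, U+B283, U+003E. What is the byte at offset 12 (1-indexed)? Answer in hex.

1-indexed offset 12 is 0-indexed offset 11.
U+1F6B0 → 4-byte form F0 9F 9A B0 at offsets 0–3.
U+21DF → 3-byte form E2 87 9F at offsets 4–6.
U+21CA7 → 4-byte form F0 A1 B2 A7 at offsets 7–10.
U+110A → 3-byte form E1 84 8A at offsets 11–13.
Offset 11 falls in char 4's range; it's byte 1 of E1 84 8A = 0xE1.

0xE1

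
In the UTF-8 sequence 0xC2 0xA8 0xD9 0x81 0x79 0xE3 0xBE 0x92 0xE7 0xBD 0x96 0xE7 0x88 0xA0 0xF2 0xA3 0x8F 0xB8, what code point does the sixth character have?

Offset 0: leading byte 0xC2 = 11000010 → 2-byte char #1 = C2 A8.
Offset 2: leading byte 0xD9 = 11011001 → 2-byte char #2 = D9 81.
Offset 4: leading byte 0x79 = 01111001 → 1-byte char #3 = 79.
Offset 5: leading byte 0xE3 = 11100011 → 3-byte char #4 = E3 BE 92.
Offset 8: leading byte 0xE7 = 11100111 → 3-byte char #5 = E7 BD 96.
Offset 11: leading byte 0xE7 = 11100111 → 3-byte char #6 = E7 88 A0.
Leading byte 0xE7 = 11100111 matches 1110xxxx → 3-byte sequence.
Byte 1: 0xE7 = 11100111, payload 0111 (4 bits).
Byte 2: 0x88 = 10001000 (10xxxxxx ✓), payload 001000.
Byte 3: 0xA0 = 10100000 (10xxxxxx ✓), payload 100000.
Concatenate: 0111001000100000 = 0x7220 (16 bits → U+7220).

U+7220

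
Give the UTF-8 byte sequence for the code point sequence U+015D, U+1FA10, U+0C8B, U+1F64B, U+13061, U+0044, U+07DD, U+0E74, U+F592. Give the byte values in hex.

U+015D: 2-byte form → C5 9D.
U+1FA10: 4-byte form → F0 9F A8 90.
U+0C8B: 3-byte form → E0 B2 8B.
U+1F64B: 4-byte form → F0 9F 99 8B.
U+13061: 4-byte form → F0 93 81 A1.
U+0044: 1-byte form → 44.
U+07DD: 2-byte form → DF 9D.
U+0E74: 3-byte form → E0 B9 B4.
U+F592: 3-byte form → EF 96 92.
Concatenated (26 bytes): C5 9D F0 9F A8 90 E0 B2 8B F0 9F 99 8B F0 93 81 A1 44 DF 9D E0 B9 B4 EF 96 92.

C5 9D F0 9F A8 90 E0 B2 8B F0 9F 99 8B F0 93 81 A1 44 DF 9D E0 B9 B4 EF 96 92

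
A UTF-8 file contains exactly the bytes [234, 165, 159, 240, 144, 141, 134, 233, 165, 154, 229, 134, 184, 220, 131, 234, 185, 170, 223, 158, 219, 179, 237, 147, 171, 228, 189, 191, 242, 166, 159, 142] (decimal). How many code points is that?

Byte at offset 0: 0xEA = 11101010 → 3-byte char (#1). Advance 3.
Byte at offset 3: 0xF0 = 11110000 → 4-byte char (#2). Advance 4.
Byte at offset 7: 0xE9 = 11101001 → 3-byte char (#3). Advance 3.
Byte at offset 10: 0xE5 = 11100101 → 3-byte char (#4). Advance 3.
Byte at offset 13: 0xDC = 11011100 → 2-byte char (#5). Advance 2.
Byte at offset 15: 0xEA = 11101010 → 3-byte char (#6). Advance 3.
Byte at offset 18: 0xDF = 11011111 → 2-byte char (#7). Advance 2.
Byte at offset 20: 0xDB = 11011011 → 2-byte char (#8). Advance 2.
Byte at offset 22: 0xED = 11101101 → 3-byte char (#9). Advance 3.
Byte at offset 25: 0xE4 = 11100100 → 3-byte char (#10). Advance 3.
Byte at offset 28: 0xF2 = 11110010 → 4-byte char (#11). Advance 4.
Reached end at offset 32 after 11 code points.

11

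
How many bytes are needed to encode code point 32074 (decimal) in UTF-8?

U+7D4A = 0x7D4A. UTF-8 uses 1 byte below 0x80, 2 below 0x800, 3 below 0x10000, 4 up to 0x10FFFF. 0x7D4A is in U+0800–U+FFFF → 3 bytes.

3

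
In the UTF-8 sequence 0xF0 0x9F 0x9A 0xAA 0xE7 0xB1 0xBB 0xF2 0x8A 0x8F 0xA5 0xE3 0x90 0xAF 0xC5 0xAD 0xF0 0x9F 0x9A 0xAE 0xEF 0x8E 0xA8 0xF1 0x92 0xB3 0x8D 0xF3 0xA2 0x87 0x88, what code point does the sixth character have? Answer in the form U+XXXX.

Offset 0: leading byte 0xF0 = 11110000 → 4-byte char #1 = F0 9F 9A AA.
Offset 4: leading byte 0xE7 = 11100111 → 3-byte char #2 = E7 B1 BB.
Offset 7: leading byte 0xF2 = 11110010 → 4-byte char #3 = F2 8A 8F A5.
Offset 11: leading byte 0xE3 = 11100011 → 3-byte char #4 = E3 90 AF.
Offset 14: leading byte 0xC5 = 11000101 → 2-byte char #5 = C5 AD.
Offset 16: leading byte 0xF0 = 11110000 → 4-byte char #6 = F0 9F 9A AE.
Leading byte 0xF0 = 11110000 matches 11110xxx → 4-byte sequence.
Byte 1: 0xF0 = 11110000, payload 000 (3 bits).
Byte 2: 0x9F = 10011111 (10xxxxxx ✓), payload 011111.
Byte 3: 0x9A = 10011010 (10xxxxxx ✓), payload 011010.
Byte 4: 0xAE = 10101110 (10xxxxxx ✓), payload 101110.
Concatenate: 000011111011010101110 = 0x1F6AE (21 bits → U+1F6AE).

U+1F6AE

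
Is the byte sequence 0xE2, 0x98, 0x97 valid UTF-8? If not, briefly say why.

valid

Leading byte 0xE2 = 11100010 → 3-byte form.
Continuation bytes 0x98=10011000, 0x97=10010111 all match 10xxxxxx.
Decoded value 0x2617 is ≥ 0x800 (shortest form) and not a surrogate.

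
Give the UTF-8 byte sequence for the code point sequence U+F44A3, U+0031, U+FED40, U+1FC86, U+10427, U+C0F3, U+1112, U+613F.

F3 B4 92 A3 31 F3 BE B5 80 F0 9F B2 86 F0 90 90 A7 EC 83 B3 E1 84 92 E6 84 BF

U+F44A3: 4-byte form → F3 B4 92 A3.
U+0031: 1-byte form → 31.
U+FED40: 4-byte form → F3 BE B5 80.
U+1FC86: 4-byte form → F0 9F B2 86.
U+10427: 4-byte form → F0 90 90 A7.
U+C0F3: 3-byte form → EC 83 B3.
U+1112: 3-byte form → E1 84 92.
U+613F: 3-byte form → E6 84 BF.
Concatenated (26 bytes): F3 B4 92 A3 31 F3 BE B5 80 F0 9F B2 86 F0 90 90 A7 EC 83 B3 E1 84 92 E6 84 BF.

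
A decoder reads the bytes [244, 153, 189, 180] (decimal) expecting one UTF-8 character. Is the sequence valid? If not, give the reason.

invalid (encodes a value above U+10FFFF)

Leading byte 0xF4 = 11110100 → 4-byte form.
Payload = 0x119F74, which exceeds U+10FFFF, the maximum Unicode code point. (Leading bytes F5–FF, or F4 followed by ≥ 0x90, are invalid.)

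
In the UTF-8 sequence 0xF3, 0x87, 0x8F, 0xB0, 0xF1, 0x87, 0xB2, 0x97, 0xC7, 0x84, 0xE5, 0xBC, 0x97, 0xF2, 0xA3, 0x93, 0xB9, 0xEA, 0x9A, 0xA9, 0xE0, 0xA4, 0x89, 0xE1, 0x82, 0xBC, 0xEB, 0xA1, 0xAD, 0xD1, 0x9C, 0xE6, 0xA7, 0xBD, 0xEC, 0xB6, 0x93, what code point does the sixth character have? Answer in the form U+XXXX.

U+A6A9

Offset 0: leading byte 0xF3 = 11110011 → 4-byte char #1 = F3 87 8F B0.
Offset 4: leading byte 0xF1 = 11110001 → 4-byte char #2 = F1 87 B2 97.
Offset 8: leading byte 0xC7 = 11000111 → 2-byte char #3 = C7 84.
Offset 10: leading byte 0xE5 = 11100101 → 3-byte char #4 = E5 BC 97.
Offset 13: leading byte 0xF2 = 11110010 → 4-byte char #5 = F2 A3 93 B9.
Offset 17: leading byte 0xEA = 11101010 → 3-byte char #6 = EA 9A A9.
Leading byte 0xEA = 11101010 matches 1110xxxx → 3-byte sequence.
Byte 1: 0xEA = 11101010, payload 1010 (4 bits).
Byte 2: 0x9A = 10011010 (10xxxxxx ✓), payload 011010.
Byte 3: 0xA9 = 10101001 (10xxxxxx ✓), payload 101001.
Concatenate: 1010011010101001 = 0xA6A9 (16 bits → U+A6A9).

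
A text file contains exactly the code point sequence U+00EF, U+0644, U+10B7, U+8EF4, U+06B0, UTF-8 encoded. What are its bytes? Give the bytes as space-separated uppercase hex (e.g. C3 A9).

C3 AF D9 84 E1 82 B7 E8 BB B4 DA B0

U+00EF: 2-byte form → C3 AF.
U+0644: 2-byte form → D9 84.
U+10B7: 3-byte form → E1 82 B7.
U+8EF4: 3-byte form → E8 BB B4.
U+06B0: 2-byte form → DA B0.
Concatenated (12 bytes): C3 AF D9 84 E1 82 B7 E8 BB B4 DA B0.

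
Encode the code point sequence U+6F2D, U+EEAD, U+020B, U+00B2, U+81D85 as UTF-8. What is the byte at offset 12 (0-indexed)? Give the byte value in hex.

U+6F2D → 3-byte form E6 BC AD at offsets 0–2.
U+EEAD → 3-byte form EE BA AD at offsets 3–5.
U+020B → 2-byte form C8 8B at offsets 6–7.
U+00B2 → 2-byte form C2 B2 at offsets 8–9.
U+81D85 → 4-byte form F2 81 B6 85 at offsets 10–13.
Offset 12 falls in char 5's range; it's byte 3 of F2 81 B6 85 = 0xB6.

0xB6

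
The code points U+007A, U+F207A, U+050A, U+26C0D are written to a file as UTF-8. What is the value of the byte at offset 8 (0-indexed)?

0xA6

U+007A → 1-byte form 7A at offsets 0–0.
U+F207A → 4-byte form F3 B2 81 BA at offsets 1–4.
U+050A → 2-byte form D4 8A at offsets 5–6.
U+26C0D → 4-byte form F0 A6 B0 8D at offsets 7–10.
Offset 8 falls in char 4's range; it's byte 2 of F0 A6 B0 8D = 0xA6.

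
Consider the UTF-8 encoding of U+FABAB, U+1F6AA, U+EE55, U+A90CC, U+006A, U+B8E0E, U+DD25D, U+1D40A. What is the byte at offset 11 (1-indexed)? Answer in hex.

0x95

1-indexed offset 11 is 0-indexed offset 10.
U+FABAB → 4-byte form F3 BA AE AB at offsets 0–3.
U+1F6AA → 4-byte form F0 9F 9A AA at offsets 4–7.
U+EE55 → 3-byte form EE B9 95 at offsets 8–10.
Offset 10 falls in char 3's range; it's byte 3 of EE B9 95 = 0x95.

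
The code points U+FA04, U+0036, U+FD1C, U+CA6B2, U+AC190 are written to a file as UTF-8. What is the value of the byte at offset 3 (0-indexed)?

U+FA04 → 3-byte form EF A8 84 at offsets 0–2.
U+0036 → 1-byte form 36 at offsets 3–3.
Offset 3 falls in char 2's range; it's byte 1 of 36 = 0x36.

0x36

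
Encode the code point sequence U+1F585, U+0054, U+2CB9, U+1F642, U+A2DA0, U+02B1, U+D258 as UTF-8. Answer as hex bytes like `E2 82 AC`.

U+1F585: 4-byte form → F0 9F 96 85.
U+0054: 1-byte form → 54.
U+2CB9: 3-byte form → E2 B2 B9.
U+1F642: 4-byte form → F0 9F 99 82.
U+A2DA0: 4-byte form → F2 A2 B6 A0.
U+02B1: 2-byte form → CA B1.
U+D258: 3-byte form → ED 89 98.
Concatenated (21 bytes): F0 9F 96 85 54 E2 B2 B9 F0 9F 99 82 F2 A2 B6 A0 CA B1 ED 89 98.

F0 9F 96 85 54 E2 B2 B9 F0 9F 99 82 F2 A2 B6 A0 CA B1 ED 89 98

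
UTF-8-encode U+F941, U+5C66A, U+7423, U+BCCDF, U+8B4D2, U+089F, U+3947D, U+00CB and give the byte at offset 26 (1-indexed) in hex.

0xC3

1-indexed offset 26 is 0-indexed offset 25.
U+F941 → 3-byte form EF A5 81 at offsets 0–2.
U+5C66A → 4-byte form F1 9C 99 AA at offsets 3–6.
U+7423 → 3-byte form E7 90 A3 at offsets 7–9.
U+BCCDF → 4-byte form F2 BC B3 9F at offsets 10–13.
U+8B4D2 → 4-byte form F2 8B 93 92 at offsets 14–17.
U+089F → 3-byte form E0 A2 9F at offsets 18–20.
U+3947D → 4-byte form F0 B9 91 BD at offsets 21–24.
U+00CB → 2-byte form C3 8B at offsets 25–26.
Offset 25 falls in char 8's range; it's byte 1 of C3 8B = 0xC3.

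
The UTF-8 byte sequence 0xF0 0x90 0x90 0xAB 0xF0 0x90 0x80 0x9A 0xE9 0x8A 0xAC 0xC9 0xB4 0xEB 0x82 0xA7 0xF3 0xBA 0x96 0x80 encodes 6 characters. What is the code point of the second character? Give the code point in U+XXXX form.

U+1001A

Offset 0: leading byte 0xF0 = 11110000 → 4-byte char #1 = F0 90 90 AB.
Offset 4: leading byte 0xF0 = 11110000 → 4-byte char #2 = F0 90 80 9A.
Leading byte 0xF0 = 11110000 matches 11110xxx → 4-byte sequence.
Byte 1: 0xF0 = 11110000, payload 000 (3 bits).
Byte 2: 0x90 = 10010000 (10xxxxxx ✓), payload 010000.
Byte 3: 0x80 = 10000000 (10xxxxxx ✓), payload 000000.
Byte 4: 0x9A = 10011010 (10xxxxxx ✓), payload 011010.
Concatenate: 000010000000000011010 = 0x1001A (21 bits → U+1001A).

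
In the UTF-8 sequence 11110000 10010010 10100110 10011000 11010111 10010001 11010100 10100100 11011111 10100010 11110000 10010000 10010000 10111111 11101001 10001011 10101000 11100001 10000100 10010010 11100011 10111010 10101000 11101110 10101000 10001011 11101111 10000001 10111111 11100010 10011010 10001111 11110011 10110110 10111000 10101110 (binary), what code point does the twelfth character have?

U+F6E2E

Offset 0: leading byte 0xF0 = 11110000 → 4-byte char #1 = F0 92 A6 98.
Offset 4: leading byte 0xD7 = 11010111 → 2-byte char #2 = D7 91.
Offset 6: leading byte 0xD4 = 11010100 → 2-byte char #3 = D4 A4.
Offset 8: leading byte 0xDF = 11011111 → 2-byte char #4 = DF A2.
Offset 10: leading byte 0xF0 = 11110000 → 4-byte char #5 = F0 90 90 BF.
Offset 14: leading byte 0xE9 = 11101001 → 3-byte char #6 = E9 8B A8.
Offset 17: leading byte 0xE1 = 11100001 → 3-byte char #7 = E1 84 92.
Offset 20: leading byte 0xE3 = 11100011 → 3-byte char #8 = E3 BA A8.
Offset 23: leading byte 0xEE = 11101110 → 3-byte char #9 = EE A8 8B.
Offset 26: leading byte 0xEF = 11101111 → 3-byte char #10 = EF 81 BF.
Offset 29: leading byte 0xE2 = 11100010 → 3-byte char #11 = E2 9A 8F.
Offset 32: leading byte 0xF3 = 11110011 → 4-byte char #12 = F3 B6 B8 AE.
Leading byte 0xF3 = 11110011 matches 11110xxx → 4-byte sequence.
Byte 1: 0xF3 = 11110011, payload 011 (3 bits).
Byte 2: 0xB6 = 10110110 (10xxxxxx ✓), payload 110110.
Byte 3: 0xB8 = 10111000 (10xxxxxx ✓), payload 111000.
Byte 4: 0xAE = 10101110 (10xxxxxx ✓), payload 101110.
Concatenate: 011110110111000101110 = 0xF6E2E (21 bits → U+F6E2E).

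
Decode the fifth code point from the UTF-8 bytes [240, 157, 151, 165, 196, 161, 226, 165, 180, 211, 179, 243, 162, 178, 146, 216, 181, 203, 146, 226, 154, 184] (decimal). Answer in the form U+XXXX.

U+E2C92

Offset 0: leading byte 0xF0 = 11110000 → 4-byte char #1 = F0 9D 97 A5.
Offset 4: leading byte 0xC4 = 11000100 → 2-byte char #2 = C4 A1.
Offset 6: leading byte 0xE2 = 11100010 → 3-byte char #3 = E2 A5 B4.
Offset 9: leading byte 0xD3 = 11010011 → 2-byte char #4 = D3 B3.
Offset 11: leading byte 0xF3 = 11110011 → 4-byte char #5 = F3 A2 B2 92.
Leading byte 0xF3 = 11110011 matches 11110xxx → 4-byte sequence.
Byte 1: 0xF3 = 11110011, payload 011 (3 bits).
Byte 2: 0xA2 = 10100010 (10xxxxxx ✓), payload 100010.
Byte 3: 0xB2 = 10110010 (10xxxxxx ✓), payload 110010.
Byte 4: 0x92 = 10010010 (10xxxxxx ✓), payload 010010.
Concatenate: 011100010110010010010 = 0xE2C92 (21 bits → U+E2C92).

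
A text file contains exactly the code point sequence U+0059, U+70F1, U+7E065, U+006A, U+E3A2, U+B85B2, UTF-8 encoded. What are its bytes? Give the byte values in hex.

U+0059: 1-byte form → 59.
U+70F1: 3-byte form → E7 83 B1.
U+7E065: 4-byte form → F1 BE 81 A5.
U+006A: 1-byte form → 6A.
U+E3A2: 3-byte form → EE 8E A2.
U+B85B2: 4-byte form → F2 B8 96 B2.
Concatenated (16 bytes): 59 E7 83 B1 F1 BE 81 A5 6A EE 8E A2 F2 B8 96 B2.

59 E7 83 B1 F1 BE 81 A5 6A EE 8E A2 F2 B8 96 B2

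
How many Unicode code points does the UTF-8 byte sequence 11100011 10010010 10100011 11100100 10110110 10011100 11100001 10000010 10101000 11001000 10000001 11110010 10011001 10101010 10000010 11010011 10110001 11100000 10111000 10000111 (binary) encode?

7

Byte at offset 0: 0xE3 = 11100011 → 3-byte char (#1). Advance 3.
Byte at offset 3: 0xE4 = 11100100 → 3-byte char (#2). Advance 3.
Byte at offset 6: 0xE1 = 11100001 → 3-byte char (#3). Advance 3.
Byte at offset 9: 0xC8 = 11001000 → 2-byte char (#4). Advance 2.
Byte at offset 11: 0xF2 = 11110010 → 4-byte char (#5). Advance 4.
Byte at offset 15: 0xD3 = 11010011 → 2-byte char (#6). Advance 2.
Byte at offset 17: 0xE0 = 11100000 → 3-byte char (#7). Advance 3.
Reached end at offset 20 after 7 code points.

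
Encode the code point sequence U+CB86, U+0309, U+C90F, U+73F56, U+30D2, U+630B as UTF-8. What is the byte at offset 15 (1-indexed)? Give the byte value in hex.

0x92

1-indexed offset 15 is 0-indexed offset 14.
U+CB86 → 3-byte form EC AE 86 at offsets 0–2.
U+0309 → 2-byte form CC 89 at offsets 3–4.
U+C90F → 3-byte form EC A4 8F at offsets 5–7.
U+73F56 → 4-byte form F1 B3 BD 96 at offsets 8–11.
U+30D2 → 3-byte form E3 83 92 at offsets 12–14.
Offset 14 falls in char 5's range; it's byte 3 of E3 83 92 = 0x92.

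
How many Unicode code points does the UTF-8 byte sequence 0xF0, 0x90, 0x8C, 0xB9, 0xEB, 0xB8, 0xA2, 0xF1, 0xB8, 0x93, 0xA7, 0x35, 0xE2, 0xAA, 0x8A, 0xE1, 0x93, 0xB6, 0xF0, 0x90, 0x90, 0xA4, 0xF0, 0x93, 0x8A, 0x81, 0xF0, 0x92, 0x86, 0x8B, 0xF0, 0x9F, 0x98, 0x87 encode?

10

Byte at offset 0: 0xF0 = 11110000 → 4-byte char (#1). Advance 4.
Byte at offset 4: 0xEB = 11101011 → 3-byte char (#2). Advance 3.
Byte at offset 7: 0xF1 = 11110001 → 4-byte char (#3). Advance 4.
Byte at offset 11: 0x35 = 00110101 → 1-byte char (#4). Advance 1.
Byte at offset 12: 0xE2 = 11100010 → 3-byte char (#5). Advance 3.
Byte at offset 15: 0xE1 = 11100001 → 3-byte char (#6). Advance 3.
Byte at offset 18: 0xF0 = 11110000 → 4-byte char (#7). Advance 4.
Byte at offset 22: 0xF0 = 11110000 → 4-byte char (#8). Advance 4.
Byte at offset 26: 0xF0 = 11110000 → 4-byte char (#9). Advance 4.
Byte at offset 30: 0xF0 = 11110000 → 4-byte char (#10). Advance 4.
Reached end at offset 34 after 10 code points.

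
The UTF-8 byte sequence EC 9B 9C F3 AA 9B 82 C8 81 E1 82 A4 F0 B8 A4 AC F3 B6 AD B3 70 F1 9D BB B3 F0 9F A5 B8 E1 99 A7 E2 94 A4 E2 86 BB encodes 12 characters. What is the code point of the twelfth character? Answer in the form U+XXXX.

U+21BB

Offset 0: leading byte 0xEC = 11101100 → 3-byte char #1 = EC 9B 9C.
Offset 3: leading byte 0xF3 = 11110011 → 4-byte char #2 = F3 AA 9B 82.
Offset 7: leading byte 0xC8 = 11001000 → 2-byte char #3 = C8 81.
Offset 9: leading byte 0xE1 = 11100001 → 3-byte char #4 = E1 82 A4.
Offset 12: leading byte 0xF0 = 11110000 → 4-byte char #5 = F0 B8 A4 AC.
Offset 16: leading byte 0xF3 = 11110011 → 4-byte char #6 = F3 B6 AD B3.
Offset 20: leading byte 0x70 = 01110000 → 1-byte char #7 = 70.
Offset 21: leading byte 0xF1 = 11110001 → 4-byte char #8 = F1 9D BB B3.
Offset 25: leading byte 0xF0 = 11110000 → 4-byte char #9 = F0 9F A5 B8.
Offset 29: leading byte 0xE1 = 11100001 → 3-byte char #10 = E1 99 A7.
Offset 32: leading byte 0xE2 = 11100010 → 3-byte char #11 = E2 94 A4.
Offset 35: leading byte 0xE2 = 11100010 → 3-byte char #12 = E2 86 BB.
Leading byte 0xE2 = 11100010 matches 1110xxxx → 3-byte sequence.
Byte 1: 0xE2 = 11100010, payload 0010 (4 bits).
Byte 2: 0x86 = 10000110 (10xxxxxx ✓), payload 000110.
Byte 3: 0xBB = 10111011 (10xxxxxx ✓), payload 111011.
Concatenate: 0010000110111011 = 0x21BB (16 bits → U+21BB).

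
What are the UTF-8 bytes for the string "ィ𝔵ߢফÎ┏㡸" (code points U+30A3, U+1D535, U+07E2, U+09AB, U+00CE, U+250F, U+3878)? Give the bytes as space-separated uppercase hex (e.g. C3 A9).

E3 82 A3 F0 9D 94 B5 DF A2 E0 A6 AB C3 8E E2 94 8F E3 A1 B8

U+30A3: 3-byte form → E3 82 A3.
U+1D535: 4-byte form → F0 9D 94 B5.
U+07E2: 2-byte form → DF A2.
U+09AB: 3-byte form → E0 A6 AB.
U+00CE: 2-byte form → C3 8E.
U+250F: 3-byte form → E2 94 8F.
U+3878: 3-byte form → E3 A1 B8.
Concatenated (20 bytes): E3 82 A3 F0 9D 94 B5 DF A2 E0 A6 AB C3 8E E2 94 8F E3 A1 B8.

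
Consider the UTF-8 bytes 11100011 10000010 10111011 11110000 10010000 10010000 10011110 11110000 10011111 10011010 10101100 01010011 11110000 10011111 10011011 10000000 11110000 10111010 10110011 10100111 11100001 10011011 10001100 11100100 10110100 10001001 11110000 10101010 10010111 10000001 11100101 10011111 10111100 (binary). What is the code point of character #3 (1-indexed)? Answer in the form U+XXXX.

U+1F6AC

Offset 0: leading byte 0xE3 = 11100011 → 3-byte char #1 = E3 82 BB.
Offset 3: leading byte 0xF0 = 11110000 → 4-byte char #2 = F0 90 90 9E.
Offset 7: leading byte 0xF0 = 11110000 → 4-byte char #3 = F0 9F 9A AC.
Leading byte 0xF0 = 11110000 matches 11110xxx → 4-byte sequence.
Byte 1: 0xF0 = 11110000, payload 000 (3 bits).
Byte 2: 0x9F = 10011111 (10xxxxxx ✓), payload 011111.
Byte 3: 0x9A = 10011010 (10xxxxxx ✓), payload 011010.
Byte 4: 0xAC = 10101100 (10xxxxxx ✓), payload 101100.
Concatenate: 000011111011010101100 = 0x1F6AC (21 bits → U+1F6AC).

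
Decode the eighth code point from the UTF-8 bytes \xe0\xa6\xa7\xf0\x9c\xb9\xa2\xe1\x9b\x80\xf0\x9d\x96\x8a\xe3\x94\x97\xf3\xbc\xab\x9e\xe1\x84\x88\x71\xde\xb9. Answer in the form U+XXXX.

U+0071

Offset 0: leading byte 0xE0 = 11100000 → 3-byte char #1 = E0 A6 A7.
Offset 3: leading byte 0xF0 = 11110000 → 4-byte char #2 = F0 9C B9 A2.
Offset 7: leading byte 0xE1 = 11100001 → 3-byte char #3 = E1 9B 80.
Offset 10: leading byte 0xF0 = 11110000 → 4-byte char #4 = F0 9D 96 8A.
Offset 14: leading byte 0xE3 = 11100011 → 3-byte char #5 = E3 94 97.
Offset 17: leading byte 0xF3 = 11110011 → 4-byte char #6 = F3 BC AB 9E.
Offset 21: leading byte 0xE1 = 11100001 → 3-byte char #7 = E1 84 88.
Offset 24: leading byte 0x71 = 01110001 → 1-byte char #8 = 71.
Leading byte 0x71 = 01110001 matches 0xxxxxxx → 1-byte sequence.
Byte 1: 0x71 = 01110001, payload 1110001 (7 bits).
Concatenate: 1110001 = 0x71 (7 bits → U+0071).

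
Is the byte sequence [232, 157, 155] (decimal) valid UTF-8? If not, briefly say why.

valid

Leading byte 0xE8 = 11101000 → 3-byte form.
Continuation bytes 0x9D=10011101, 0x9B=10011011 all match 10xxxxxx.
Decoded value 0x875B is ≥ 0x800 (shortest form) and not a surrogate.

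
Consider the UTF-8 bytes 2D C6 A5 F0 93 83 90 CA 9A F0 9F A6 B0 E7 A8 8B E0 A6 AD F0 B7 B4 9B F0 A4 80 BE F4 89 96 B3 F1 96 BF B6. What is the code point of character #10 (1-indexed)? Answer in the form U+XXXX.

U+1095B3

Offset 0: leading byte 0x2D = 00101101 → 1-byte char #1 = 2D.
Offset 1: leading byte 0xC6 = 11000110 → 2-byte char #2 = C6 A5.
Offset 3: leading byte 0xF0 = 11110000 → 4-byte char #3 = F0 93 83 90.
Offset 7: leading byte 0xCA = 11001010 → 2-byte char #4 = CA 9A.
Offset 9: leading byte 0xF0 = 11110000 → 4-byte char #5 = F0 9F A6 B0.
Offset 13: leading byte 0xE7 = 11100111 → 3-byte char #6 = E7 A8 8B.
Offset 16: leading byte 0xE0 = 11100000 → 3-byte char #7 = E0 A6 AD.
Offset 19: leading byte 0xF0 = 11110000 → 4-byte char #8 = F0 B7 B4 9B.
Offset 23: leading byte 0xF0 = 11110000 → 4-byte char #9 = F0 A4 80 BE.
Offset 27: leading byte 0xF4 = 11110100 → 4-byte char #10 = F4 89 96 B3.
Leading byte 0xF4 = 11110100 matches 11110xxx → 4-byte sequence.
Byte 1: 0xF4 = 11110100, payload 100 (3 bits).
Byte 2: 0x89 = 10001001 (10xxxxxx ✓), payload 001001.
Byte 3: 0x96 = 10010110 (10xxxxxx ✓), payload 010110.
Byte 4: 0xB3 = 10110011 (10xxxxxx ✓), payload 110011.
Concatenate: 100001001010110110011 = 0x1095B3 (21 bits → U+1095B3).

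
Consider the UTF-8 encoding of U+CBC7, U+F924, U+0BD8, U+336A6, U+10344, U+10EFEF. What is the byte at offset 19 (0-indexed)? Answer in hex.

U+CBC7 → 3-byte form EC AF 87 at offsets 0–2.
U+F924 → 3-byte form EF A4 A4 at offsets 3–5.
U+0BD8 → 3-byte form E0 AF 98 at offsets 6–8.
U+336A6 → 4-byte form F0 B3 9A A6 at offsets 9–12.
U+10344 → 4-byte form F0 90 8D 84 at offsets 13–16.
U+10EFEF → 4-byte form F4 8E BF AF at offsets 17–20.
Offset 19 falls in char 6's range; it's byte 3 of F4 8E BF AF = 0xBF.

0xBF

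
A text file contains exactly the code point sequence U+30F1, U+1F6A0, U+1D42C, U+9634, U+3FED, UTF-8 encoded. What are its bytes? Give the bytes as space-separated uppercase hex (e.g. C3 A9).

U+30F1: 3-byte form → E3 83 B1.
U+1F6A0: 4-byte form → F0 9F 9A A0.
U+1D42C: 4-byte form → F0 9D 90 AC.
U+9634: 3-byte form → E9 98 B4.
U+3FED: 3-byte form → E3 BF AD.
Concatenated (17 bytes): E3 83 B1 F0 9F 9A A0 F0 9D 90 AC E9 98 B4 E3 BF AD.

E3 83 B1 F0 9F 9A A0 F0 9D 90 AC E9 98 B4 E3 BF AD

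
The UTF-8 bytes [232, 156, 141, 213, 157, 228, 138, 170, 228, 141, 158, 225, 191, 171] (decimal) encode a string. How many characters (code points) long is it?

5

Byte at offset 0: 0xE8 = 11101000 → 3-byte char (#1). Advance 3.
Byte at offset 3: 0xD5 = 11010101 → 2-byte char (#2). Advance 2.
Byte at offset 5: 0xE4 = 11100100 → 3-byte char (#3). Advance 3.
Byte at offset 8: 0xE4 = 11100100 → 3-byte char (#4). Advance 3.
Byte at offset 11: 0xE1 = 11100001 → 3-byte char (#5). Advance 3.
Reached end at offset 14 after 5 code points.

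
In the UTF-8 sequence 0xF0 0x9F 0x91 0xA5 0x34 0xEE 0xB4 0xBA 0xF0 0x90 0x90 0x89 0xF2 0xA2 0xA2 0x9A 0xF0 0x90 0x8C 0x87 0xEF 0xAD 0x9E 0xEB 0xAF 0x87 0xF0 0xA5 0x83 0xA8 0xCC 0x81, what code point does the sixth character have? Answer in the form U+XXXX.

Offset 0: leading byte 0xF0 = 11110000 → 4-byte char #1 = F0 9F 91 A5.
Offset 4: leading byte 0x34 = 00110100 → 1-byte char #2 = 34.
Offset 5: leading byte 0xEE = 11101110 → 3-byte char #3 = EE B4 BA.
Offset 8: leading byte 0xF0 = 11110000 → 4-byte char #4 = F0 90 90 89.
Offset 12: leading byte 0xF2 = 11110010 → 4-byte char #5 = F2 A2 A2 9A.
Offset 16: leading byte 0xF0 = 11110000 → 4-byte char #6 = F0 90 8C 87.
Leading byte 0xF0 = 11110000 matches 11110xxx → 4-byte sequence.
Byte 1: 0xF0 = 11110000, payload 000 (3 bits).
Byte 2: 0x90 = 10010000 (10xxxxxx ✓), payload 010000.
Byte 3: 0x8C = 10001100 (10xxxxxx ✓), payload 001100.
Byte 4: 0x87 = 10000111 (10xxxxxx ✓), payload 000111.
Concatenate: 000010000001100000111 = 0x10307 (21 bits → U+10307).

U+10307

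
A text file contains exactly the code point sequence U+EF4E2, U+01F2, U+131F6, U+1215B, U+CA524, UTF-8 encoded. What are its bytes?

F3 AF 93 A2 C7 B2 F0 93 87 B6 F0 92 85 9B F3 8A 94 A4

U+EF4E2: 4-byte form → F3 AF 93 A2.
U+01F2: 2-byte form → C7 B2.
U+131F6: 4-byte form → F0 93 87 B6.
U+1215B: 4-byte form → F0 92 85 9B.
U+CA524: 4-byte form → F3 8A 94 A4.
Concatenated (18 bytes): F3 AF 93 A2 C7 B2 F0 93 87 B6 F0 92 85 9B F3 8A 94 A4.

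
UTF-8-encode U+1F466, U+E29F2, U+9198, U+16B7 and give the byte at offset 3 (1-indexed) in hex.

0x91

1-indexed offset 3 is 0-indexed offset 2.
U+1F466 → 4-byte form F0 9F 91 A6 at offsets 0–3.
Offset 2 falls in char 1's range; it's byte 3 of F0 9F 91 A6 = 0x91.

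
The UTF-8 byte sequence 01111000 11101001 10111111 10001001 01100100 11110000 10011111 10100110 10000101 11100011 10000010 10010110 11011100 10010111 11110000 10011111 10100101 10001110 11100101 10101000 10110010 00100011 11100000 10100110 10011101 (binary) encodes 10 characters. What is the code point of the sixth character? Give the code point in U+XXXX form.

Offset 0: leading byte 0x78 = 01111000 → 1-byte char #1 = 78.
Offset 1: leading byte 0xE9 = 11101001 → 3-byte char #2 = E9 BF 89.
Offset 4: leading byte 0x64 = 01100100 → 1-byte char #3 = 64.
Offset 5: leading byte 0xF0 = 11110000 → 4-byte char #4 = F0 9F A6 85.
Offset 9: leading byte 0xE3 = 11100011 → 3-byte char #5 = E3 82 96.
Offset 12: leading byte 0xDC = 11011100 → 2-byte char #6 = DC 97.
Leading byte 0xDC = 11011100 matches 110xxxxx → 2-byte sequence.
Byte 1: 0xDC = 11011100, payload 11100 (5 bits).
Byte 2: 0x97 = 10010111 (10xxxxxx ✓), payload 010111.
Concatenate: 11100010111 = 0x717 (11 bits → U+0717).

U+0717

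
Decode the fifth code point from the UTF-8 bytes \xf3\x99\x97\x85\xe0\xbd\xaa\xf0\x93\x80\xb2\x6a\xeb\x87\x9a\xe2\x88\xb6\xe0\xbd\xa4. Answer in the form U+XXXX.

U+B1DA

Offset 0: leading byte 0xF3 = 11110011 → 4-byte char #1 = F3 99 97 85.
Offset 4: leading byte 0xE0 = 11100000 → 3-byte char #2 = E0 BD AA.
Offset 7: leading byte 0xF0 = 11110000 → 4-byte char #3 = F0 93 80 B2.
Offset 11: leading byte 0x6A = 01101010 → 1-byte char #4 = 6A.
Offset 12: leading byte 0xEB = 11101011 → 3-byte char #5 = EB 87 9A.
Leading byte 0xEB = 11101011 matches 1110xxxx → 3-byte sequence.
Byte 1: 0xEB = 11101011, payload 1011 (4 bits).
Byte 2: 0x87 = 10000111 (10xxxxxx ✓), payload 000111.
Byte 3: 0x9A = 10011010 (10xxxxxx ✓), payload 011010.
Concatenate: 1011000111011010 = 0xB1DA (16 bits → U+B1DA).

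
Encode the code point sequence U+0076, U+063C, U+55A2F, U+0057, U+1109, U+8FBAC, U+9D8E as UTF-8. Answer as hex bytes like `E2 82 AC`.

76 D8 BC F1 95 A8 AF 57 E1 84 89 F2 8F AE AC E9 B6 8E

U+0076: 1-byte form → 76.
U+063C: 2-byte form → D8 BC.
U+55A2F: 4-byte form → F1 95 A8 AF.
U+0057: 1-byte form → 57.
U+1109: 3-byte form → E1 84 89.
U+8FBAC: 4-byte form → F2 8F AE AC.
U+9D8E: 3-byte form → E9 B6 8E.
Concatenated (18 bytes): 76 D8 BC F1 95 A8 AF 57 E1 84 89 F2 8F AE AC E9 B6 8E.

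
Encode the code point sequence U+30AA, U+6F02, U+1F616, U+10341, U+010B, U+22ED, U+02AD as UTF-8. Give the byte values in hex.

U+30AA: 3-byte form → E3 82 AA.
U+6F02: 3-byte form → E6 BC 82.
U+1F616: 4-byte form → F0 9F 98 96.
U+10341: 4-byte form → F0 90 8D 81.
U+010B: 2-byte form → C4 8B.
U+22ED: 3-byte form → E2 8B AD.
U+02AD: 2-byte form → CA AD.
Concatenated (21 bytes): E3 82 AA E6 BC 82 F0 9F 98 96 F0 90 8D 81 C4 8B E2 8B AD CA AD.

E3 82 AA E6 BC 82 F0 9F 98 96 F0 90 8D 81 C4 8B E2 8B AD CA AD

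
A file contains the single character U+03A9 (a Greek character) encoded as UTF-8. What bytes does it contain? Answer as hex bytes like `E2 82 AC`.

CE A9

U+03A9 = 0x3A9 = 937 decimal. In range U+0080–U+07FF → 2-byte form: 110xxxxx 10xxxxxx.
Binary (11 bits): 01110101001.
Split 5+6: 01110 | 101001.
Byte 1: 11001110 = 0xCE.
Byte 2: 10101001 = 0xA9.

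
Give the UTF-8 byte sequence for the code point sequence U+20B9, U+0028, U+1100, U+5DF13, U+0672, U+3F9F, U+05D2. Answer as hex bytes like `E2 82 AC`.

E2 82 B9 28 E1 84 80 F1 9D BC 93 D9 B2 E3 BE 9F D7 92

U+20B9: 3-byte form → E2 82 B9.
U+0028: 1-byte form → 28.
U+1100: 3-byte form → E1 84 80.
U+5DF13: 4-byte form → F1 9D BC 93.
U+0672: 2-byte form → D9 B2.
U+3F9F: 3-byte form → E3 BE 9F.
U+05D2: 2-byte form → D7 92.
Concatenated (18 bytes): E2 82 B9 28 E1 84 80 F1 9D BC 93 D9 B2 E3 BE 9F D7 92.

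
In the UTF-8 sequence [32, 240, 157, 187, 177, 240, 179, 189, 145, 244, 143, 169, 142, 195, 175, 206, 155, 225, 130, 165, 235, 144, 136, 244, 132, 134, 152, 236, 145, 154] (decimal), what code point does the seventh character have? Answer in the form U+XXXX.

Offset 0: leading byte 0x20 = 00100000 → 1-byte char #1 = 20.
Offset 1: leading byte 0xF0 = 11110000 → 4-byte char #2 = F0 9D BB B1.
Offset 5: leading byte 0xF0 = 11110000 → 4-byte char #3 = F0 B3 BD 91.
Offset 9: leading byte 0xF4 = 11110100 → 4-byte char #4 = F4 8F A9 8E.
Offset 13: leading byte 0xC3 = 11000011 → 2-byte char #5 = C3 AF.
Offset 15: leading byte 0xCE = 11001110 → 2-byte char #6 = CE 9B.
Offset 17: leading byte 0xE1 = 11100001 → 3-byte char #7 = E1 82 A5.
Leading byte 0xE1 = 11100001 matches 1110xxxx → 3-byte sequence.
Byte 1: 0xE1 = 11100001, payload 0001 (4 bits).
Byte 2: 0x82 = 10000010 (10xxxxxx ✓), payload 000010.
Byte 3: 0xA5 = 10100101 (10xxxxxx ✓), payload 100101.
Concatenate: 0001000010100101 = 0x10A5 (16 bits → U+10A5).

U+10A5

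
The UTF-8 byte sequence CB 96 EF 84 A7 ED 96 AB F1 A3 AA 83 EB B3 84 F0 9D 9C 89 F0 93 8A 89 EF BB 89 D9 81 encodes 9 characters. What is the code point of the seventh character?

U+13289

Offset 0: leading byte 0xCB = 11001011 → 2-byte char #1 = CB 96.
Offset 2: leading byte 0xEF = 11101111 → 3-byte char #2 = EF 84 A7.
Offset 5: leading byte 0xED = 11101101 → 3-byte char #3 = ED 96 AB.
Offset 8: leading byte 0xF1 = 11110001 → 4-byte char #4 = F1 A3 AA 83.
Offset 12: leading byte 0xEB = 11101011 → 3-byte char #5 = EB B3 84.
Offset 15: leading byte 0xF0 = 11110000 → 4-byte char #6 = F0 9D 9C 89.
Offset 19: leading byte 0xF0 = 11110000 → 4-byte char #7 = F0 93 8A 89.
Leading byte 0xF0 = 11110000 matches 11110xxx → 4-byte sequence.
Byte 1: 0xF0 = 11110000, payload 000 (3 bits).
Byte 2: 0x93 = 10010011 (10xxxxxx ✓), payload 010011.
Byte 3: 0x8A = 10001010 (10xxxxxx ✓), payload 001010.
Byte 4: 0x89 = 10001001 (10xxxxxx ✓), payload 001001.
Concatenate: 000010011001010001001 = 0x13289 (21 bits → U+13289).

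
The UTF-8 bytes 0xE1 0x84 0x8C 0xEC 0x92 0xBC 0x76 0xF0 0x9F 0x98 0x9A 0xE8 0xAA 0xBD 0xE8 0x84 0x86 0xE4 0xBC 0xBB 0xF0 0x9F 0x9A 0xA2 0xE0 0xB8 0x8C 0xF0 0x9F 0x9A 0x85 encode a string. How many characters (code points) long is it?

Byte at offset 0: 0xE1 = 11100001 → 3-byte char (#1). Advance 3.
Byte at offset 3: 0xEC = 11101100 → 3-byte char (#2). Advance 3.
Byte at offset 6: 0x76 = 01110110 → 1-byte char (#3). Advance 1.
Byte at offset 7: 0xF0 = 11110000 → 4-byte char (#4). Advance 4.
Byte at offset 11: 0xE8 = 11101000 → 3-byte char (#5). Advance 3.
Byte at offset 14: 0xE8 = 11101000 → 3-byte char (#6). Advance 3.
Byte at offset 17: 0xE4 = 11100100 → 3-byte char (#7). Advance 3.
Byte at offset 20: 0xF0 = 11110000 → 4-byte char (#8). Advance 4.
Byte at offset 24: 0xE0 = 11100000 → 3-byte char (#9). Advance 3.
Byte at offset 27: 0xF0 = 11110000 → 4-byte char (#10). Advance 4.
Reached end at offset 31 after 10 code points.

10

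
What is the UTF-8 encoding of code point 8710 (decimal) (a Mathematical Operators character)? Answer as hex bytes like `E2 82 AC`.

E2 88 86

U+2206 = 0x2206 = 8710 decimal. In range U+0800–U+FFFF → 3-byte form: 1110xxxx 10xxxxxx 10xxxxxx.
Binary (16 bits): 0010001000000110.
Split 4+6+6: 0010 | 001000 | 000110.
Byte 1: 11100010 = 0xE2.
Byte 2: 10001000 = 0x88.
Byte 3: 10000110 = 0x86.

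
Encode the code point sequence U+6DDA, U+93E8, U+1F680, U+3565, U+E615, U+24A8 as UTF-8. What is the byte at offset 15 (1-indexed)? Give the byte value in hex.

0x98

1-indexed offset 15 is 0-indexed offset 14.
U+6DDA → 3-byte form E6 B7 9A at offsets 0–2.
U+93E8 → 3-byte form E9 8F A8 at offsets 3–5.
U+1F680 → 4-byte form F0 9F 9A 80 at offsets 6–9.
U+3565 → 3-byte form E3 95 A5 at offsets 10–12.
U+E615 → 3-byte form EE 98 95 at offsets 13–15.
Offset 14 falls in char 5's range; it's byte 2 of EE 98 95 = 0x98.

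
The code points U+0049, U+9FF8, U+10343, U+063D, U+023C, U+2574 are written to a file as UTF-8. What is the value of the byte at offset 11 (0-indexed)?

0xBC

U+0049 → 1-byte form 49 at offsets 0–0.
U+9FF8 → 3-byte form E9 BF B8 at offsets 1–3.
U+10343 → 4-byte form F0 90 8D 83 at offsets 4–7.
U+063D → 2-byte form D8 BD at offsets 8–9.
U+023C → 2-byte form C8 BC at offsets 10–11.
Offset 11 falls in char 5's range; it's byte 2 of C8 BC = 0xBC.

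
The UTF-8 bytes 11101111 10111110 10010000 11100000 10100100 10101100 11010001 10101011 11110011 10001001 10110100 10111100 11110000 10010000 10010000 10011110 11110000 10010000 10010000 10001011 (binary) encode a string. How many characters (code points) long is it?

Byte at offset 0: 0xEF = 11101111 → 3-byte char (#1). Advance 3.
Byte at offset 3: 0xE0 = 11100000 → 3-byte char (#2). Advance 3.
Byte at offset 6: 0xD1 = 11010001 → 2-byte char (#3). Advance 2.
Byte at offset 8: 0xF3 = 11110011 → 4-byte char (#4). Advance 4.
Byte at offset 12: 0xF0 = 11110000 → 4-byte char (#5). Advance 4.
Byte at offset 16: 0xF0 = 11110000 → 4-byte char (#6). Advance 4.
Reached end at offset 20 after 6 code points.

6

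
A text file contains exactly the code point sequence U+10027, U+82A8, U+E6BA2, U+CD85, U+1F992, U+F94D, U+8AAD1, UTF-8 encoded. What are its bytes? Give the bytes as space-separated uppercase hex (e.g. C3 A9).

F0 90 80 A7 E8 8A A8 F3 A6 AE A2 EC B6 85 F0 9F A6 92 EF A5 8D F2 8A AB 91

U+10027: 4-byte form → F0 90 80 A7.
U+82A8: 3-byte form → E8 8A A8.
U+E6BA2: 4-byte form → F3 A6 AE A2.
U+CD85: 3-byte form → EC B6 85.
U+1F992: 4-byte form → F0 9F A6 92.
U+F94D: 3-byte form → EF A5 8D.
U+8AAD1: 4-byte form → F2 8A AB 91.
Concatenated (25 bytes): F0 90 80 A7 E8 8A A8 F3 A6 AE A2 EC B6 85 F0 9F A6 92 EF A5 8D F2 8A AB 91.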